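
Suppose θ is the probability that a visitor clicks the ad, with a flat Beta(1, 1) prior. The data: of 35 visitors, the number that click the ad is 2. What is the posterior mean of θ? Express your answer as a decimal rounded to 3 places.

Posterior mean ≈ 0.081

The binomial likelihood is conjugate to the Beta prior: with 2 successes and 33 failures, the posterior is Beta(1+2, 1+33) = Beta(3, 34).
E[θ | data] = 3/(3+34) = 0.081.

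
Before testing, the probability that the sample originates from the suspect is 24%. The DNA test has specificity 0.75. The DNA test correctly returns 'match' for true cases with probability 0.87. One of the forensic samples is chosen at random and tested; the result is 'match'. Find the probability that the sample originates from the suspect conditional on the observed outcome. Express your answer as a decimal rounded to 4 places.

P(H | E) ≈ 0.5236

Write H for 'the sample originates from the suspect'. Prior odds H:¬H = 0.24/0.76 = 0.31579. For the 'match' outcome, the likelihood ratio is 0.87/0.25 = 3.4800.
Posterior odds = 0.31579 × 3.4800 = 1.0989, so P(H|E) = 1.0989/(1+1.0989) = 0.5236.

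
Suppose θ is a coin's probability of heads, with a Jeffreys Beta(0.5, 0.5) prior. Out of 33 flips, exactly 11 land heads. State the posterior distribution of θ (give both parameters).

The binomial likelihood is conjugate to the Beta prior: with 11 successes and 22 failures, the posterior is Beta(0.5+11, 0.5+22) = Beta(11.5, 22.5).

Posterior: Beta(11.5, 22.5)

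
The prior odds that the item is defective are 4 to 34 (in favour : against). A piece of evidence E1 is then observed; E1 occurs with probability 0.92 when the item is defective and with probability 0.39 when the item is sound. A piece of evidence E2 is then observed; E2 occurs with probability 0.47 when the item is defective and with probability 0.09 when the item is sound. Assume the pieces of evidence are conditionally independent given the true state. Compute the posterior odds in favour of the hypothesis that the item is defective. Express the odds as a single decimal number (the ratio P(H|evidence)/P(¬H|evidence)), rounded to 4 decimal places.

Posterior odds ≈ 1.4493

Prior odds = 4/34 = 0.11765.
Likelihood ratio for E1 = 0.92/0.39 = 2.3590.
Likelihood ratio for E2 = 0.47/0.09 = 5.2222.
Posterior odds = prior odds × LR₁ × LR₂ = 1.4493.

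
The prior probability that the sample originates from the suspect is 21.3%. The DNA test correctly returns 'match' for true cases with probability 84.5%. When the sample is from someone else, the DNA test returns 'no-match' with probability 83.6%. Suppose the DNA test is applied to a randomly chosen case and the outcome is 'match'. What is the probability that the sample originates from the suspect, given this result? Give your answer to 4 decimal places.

P(H | E) ≈ 0.5824

Let H be the event that the sample originates from the suspect. P(H) = 0.213, so P(¬H) = 0.787. With E the 'match' result, P(E|H) = 0.845 and P(E|¬H) = 0.164.
P(E) = 0.845·0.213 + 0.164·0.787 = 0.17998 + 0.12907 = 0.30905.
By Bayes' theorem, P(H|E) = 0.17998 / 0.30905 = 0.5824.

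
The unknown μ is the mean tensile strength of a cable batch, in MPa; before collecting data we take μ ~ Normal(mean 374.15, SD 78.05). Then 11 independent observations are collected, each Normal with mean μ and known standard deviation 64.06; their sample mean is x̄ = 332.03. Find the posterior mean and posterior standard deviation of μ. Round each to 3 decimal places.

Posterior mean ≈ 334.461; posterior SD ≈ 18.749

Prior precision 1/τ₀² = 1/78.05² = 0.00016416; data precision n/σ² = 11/64.06² = 0.00268052.
Posterior precision = 0.00016416 + 0.00268052 = 0.00284467, giving posterior SD = 1/√0.00284467 = 18.749.
Posterior mean = (0.00016416·374.15 + 0.00268052·332.03) / 0.00284467 = 334.461.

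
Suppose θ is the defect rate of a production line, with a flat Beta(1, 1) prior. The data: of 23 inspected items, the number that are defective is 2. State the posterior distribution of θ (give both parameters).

Observing 2 successes and 21 failures updates Beta(1, 1) by adding the success and failure counts to the two shape parameters: α = 1+2 = 3, β = 1+21 = 22.

Posterior: Beta(3, 22)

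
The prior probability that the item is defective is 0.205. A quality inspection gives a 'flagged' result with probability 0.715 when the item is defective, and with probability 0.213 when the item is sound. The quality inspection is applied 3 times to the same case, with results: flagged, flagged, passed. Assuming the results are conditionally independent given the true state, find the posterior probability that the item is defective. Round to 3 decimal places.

Posterior P(H) ≈ 0.513

With H the event that the item is defective, the joint likelihood of the observed sequence is P(data|H) = 0.715·0.715·0.285 = 0.14570 and P(data|¬H) = 0.213·0.213·0.787 = 0.035705.
Bayes: P(H|data) = 0.205·0.14570 / (0.205·0.14570 + 0.795·0.035705) = 0.029868/0.058254 = 0.5127.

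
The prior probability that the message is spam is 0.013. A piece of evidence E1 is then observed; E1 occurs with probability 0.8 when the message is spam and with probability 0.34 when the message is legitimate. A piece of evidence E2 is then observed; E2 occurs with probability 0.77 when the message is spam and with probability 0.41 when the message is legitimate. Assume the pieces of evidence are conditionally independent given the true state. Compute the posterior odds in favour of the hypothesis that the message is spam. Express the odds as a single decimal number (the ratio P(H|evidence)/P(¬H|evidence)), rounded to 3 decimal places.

Posterior odds ≈ 0.058

Prior odds = 0.013/(1−0.013) = 0.013171. In log-odds, ln(0.013171) = -4.3297.
Add log likelihood ratios: ln(2.3529) + ln(1.8780) = 1.4859.
Posterior log-odds = -2.8438, so posterior odds = exp(-2.8438) = 0.058203.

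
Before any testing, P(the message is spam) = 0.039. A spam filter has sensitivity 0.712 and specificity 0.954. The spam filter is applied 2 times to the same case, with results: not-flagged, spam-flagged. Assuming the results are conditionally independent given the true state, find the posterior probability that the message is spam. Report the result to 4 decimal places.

Posterior P(H) ≈ 0.1594

Let H be the event that the message is spam; start with P(H) = 0.039. P('spam-flagged'|H) = 0.712, P('spam-flagged'|¬H) = 0.046.
Update on result 1 ('not-flagged'): P(H) ← 0.288·0.0390 / (0.288·0.0390 + 0.954·0.9610) = 0.011232/0.92803 = 0.0121.
Update on result 2 ('spam-flagged'): P(H) ← 0.712·0.0121 / (0.712·0.0121 + 0.046·0.9879) = 0.0086174/0.054061 = 0.1594.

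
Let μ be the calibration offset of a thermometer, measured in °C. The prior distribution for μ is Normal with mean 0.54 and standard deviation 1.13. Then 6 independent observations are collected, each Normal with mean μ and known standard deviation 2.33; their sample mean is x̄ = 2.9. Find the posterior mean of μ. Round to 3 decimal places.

Prior precision 1/τ₀² = 1/1.13² = 0.783147; data precision n/σ² = 6/2.33² = 1.10520.
Posterior precision = 0.783147 + 1.10520 = 1.88834.
Posterior mean = (0.783147·0.54 + 1.10520·2.9) / 1.88834 = 1.921.

Posterior mean ≈ 1.921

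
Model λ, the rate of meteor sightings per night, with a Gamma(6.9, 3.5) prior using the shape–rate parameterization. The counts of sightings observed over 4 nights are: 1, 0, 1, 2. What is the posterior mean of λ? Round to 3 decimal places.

Posterior mean ≈ 1.453

Total count ∑xᵢ = 4 over n = 4 nights.
Gamma is conjugate to the Poisson likelihood: posterior is Gamma(shape = 6.9+4 = 10.9, rate = 3.5+4 = 7.5).
E[λ | data] = 10.9/7.5 = 1.453.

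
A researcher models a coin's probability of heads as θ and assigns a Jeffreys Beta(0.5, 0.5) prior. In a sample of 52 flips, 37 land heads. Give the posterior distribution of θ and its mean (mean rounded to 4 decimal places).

Observing 37 successes and 15 failures updates Beta(0.5, 0.5) by adding the success and failure counts to the two shape parameters: α = 0.5+37 = 37.5, β = 0.5+15 = 15.5.
Posterior mean = α/(α+β) = 37.5/53 = 0.7075.

Posterior: Beta(37.5, 15.5); mean ≈ 0.7075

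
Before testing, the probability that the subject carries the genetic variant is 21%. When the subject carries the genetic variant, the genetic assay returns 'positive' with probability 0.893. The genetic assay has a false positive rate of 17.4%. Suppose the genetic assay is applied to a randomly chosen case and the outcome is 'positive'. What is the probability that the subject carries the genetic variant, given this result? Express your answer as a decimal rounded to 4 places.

P(H | E) ≈ 0.5770

Write H for 'the subject carries the genetic variant'. Prior odds H:¬H = 0.21/0.79 = 0.26582. For the 'positive' outcome, the likelihood ratio is 0.893/0.174 = 5.1322.
Posterior odds = 0.26582 × 5.1322 = 1.3643, so P(H|E) = 1.3643/(1+1.3643) = 0.5770.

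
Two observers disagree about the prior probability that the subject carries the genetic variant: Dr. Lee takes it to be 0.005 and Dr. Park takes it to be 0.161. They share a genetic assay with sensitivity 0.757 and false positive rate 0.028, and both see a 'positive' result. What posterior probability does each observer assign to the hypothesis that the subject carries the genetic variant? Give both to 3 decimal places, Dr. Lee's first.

Dr. Lee: 0.120; Dr. Park: 0.838

P('+'|H) = 0.757, P('+'|¬H) = 0.028.
Dr. Lee: numerator 0.757·0.005 = 0.0037850; evidence = 0.0037850+0.028·0.995 = 0.031645; posterior = 0.120.
Dr. Park: numerator 0.757·0.161 = 0.12188; evidence = 0.12188+0.028·0.839 = 0.14537; posterior = 0.838.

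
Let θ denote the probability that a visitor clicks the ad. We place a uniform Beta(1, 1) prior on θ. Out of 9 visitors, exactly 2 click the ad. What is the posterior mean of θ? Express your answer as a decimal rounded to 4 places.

The binomial likelihood is conjugate to the Beta prior: with 2 successes and 7 failures, the posterior is Beta(1+2, 1+7) = Beta(3, 8).
Posterior mean = α/(α+β) = 3/11 = 0.2727.

Posterior mean ≈ 0.2727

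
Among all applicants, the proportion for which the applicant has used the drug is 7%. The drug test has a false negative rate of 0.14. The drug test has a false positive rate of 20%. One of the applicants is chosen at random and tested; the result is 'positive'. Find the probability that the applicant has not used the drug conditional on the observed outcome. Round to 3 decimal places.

Let H be the event that the applicant has used the drug. P(H) = 0.07, so P(¬H) = 0.93. With E the 'positive' result, P(E|H) = 0.86 and P(E|¬H) = 0.2.
P(E) = 0.86·0.07 + 0.2·0.93 = 0.060200 + 0.18600 = 0.24620.
By Bayes' theorem, P(H|E) = 0.060200 / 0.24620 = 0.245. Hence P(¬H|E) = 1 − 0.245 = 0.755.

P(¬H | E) ≈ 0.755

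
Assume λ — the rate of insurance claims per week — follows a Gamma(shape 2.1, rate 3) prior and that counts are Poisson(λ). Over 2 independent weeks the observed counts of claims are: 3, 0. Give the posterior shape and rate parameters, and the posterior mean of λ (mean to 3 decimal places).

Posterior: Gamma(shape=5.1, rate=5); mean ≈ 1.020

The Poisson likelihood adds the total count to the shape and the number of exposure periods to the rate. Here ∑xᵢ = 3 and n = 2, so shape 2.1→5.1 and rate 3→5.
E[λ | data] = 5.1/5 = 1.020.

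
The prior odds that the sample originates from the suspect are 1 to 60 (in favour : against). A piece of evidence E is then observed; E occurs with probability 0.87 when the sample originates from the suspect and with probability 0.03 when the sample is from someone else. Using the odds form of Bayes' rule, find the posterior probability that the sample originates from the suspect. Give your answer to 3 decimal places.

Prior odds = 1/60 = 0.016667. In log-odds, ln(0.016667) = -4.0943.
Add log likelihood ratio: ln(29.000) = 3.3673.
Posterior log-odds = -0.72705, so posterior odds = exp(-0.72705) = 0.48333. Converting, P(H|E) = 0.48333/1.4833 = 0.326.

Posterior probability ≈ 0.326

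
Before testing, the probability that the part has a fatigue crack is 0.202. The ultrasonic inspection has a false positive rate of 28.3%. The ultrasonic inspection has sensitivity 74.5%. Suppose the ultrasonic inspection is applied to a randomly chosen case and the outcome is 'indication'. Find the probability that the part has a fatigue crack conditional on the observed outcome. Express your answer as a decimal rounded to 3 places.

Let H be the event that the part has a fatigue crack. P(H) = 0.202, so P(¬H) = 0.798. With E the 'indication' result, P(E|H) = 0.745 and P(E|¬H) = 0.283.
P(E) = 0.745·0.202 + 0.283·0.798 = 0.15049 + 0.22583 = 0.37632.
By Bayes' theorem, P(H|E) = 0.15049 / 0.37632 = 0.400.

P(H | E) ≈ 0.400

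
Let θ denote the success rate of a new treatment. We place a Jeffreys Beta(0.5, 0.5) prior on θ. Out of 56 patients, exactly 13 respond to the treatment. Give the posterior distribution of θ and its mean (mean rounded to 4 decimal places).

The binomial likelihood is conjugate to the Beta prior: with 13 successes and 43 failures, the posterior is Beta(0.5+13, 0.5+43) = Beta(13.5, 43.5).
E[θ | data] = 13.5/(13.5+43.5) = 0.2368.

Posterior: Beta(13.5, 43.5); mean ≈ 0.2368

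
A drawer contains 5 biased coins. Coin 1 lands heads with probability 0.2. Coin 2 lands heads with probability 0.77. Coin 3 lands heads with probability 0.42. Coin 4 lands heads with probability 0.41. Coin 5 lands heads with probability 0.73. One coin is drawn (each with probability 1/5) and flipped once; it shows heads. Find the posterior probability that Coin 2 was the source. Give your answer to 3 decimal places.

P(heads|C1) = 0.2; P(heads|C2) = 0.77; P(heads|C3) = 0.42; P(heads|C4) = 0.41; P(heads|C5) = 0.73.
Prior × likelihood for each source: 0.2·0.2=0.04000, 0.2·0.77=0.1540, 0.2·0.42=0.08400, 0.2·0.41=0.08200, 0.2·0.73=0.1460. Summing gives P(heads) = 0.50600.
P(Coin 2 | heads) = 0.1540 / 0.50600 = 0.304.

Posterior probability ≈ 0.304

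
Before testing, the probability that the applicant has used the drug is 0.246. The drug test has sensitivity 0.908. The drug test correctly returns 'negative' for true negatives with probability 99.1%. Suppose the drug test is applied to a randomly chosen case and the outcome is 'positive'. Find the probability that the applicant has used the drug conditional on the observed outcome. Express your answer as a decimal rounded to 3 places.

P(H | E) ≈ 0.971

Let H be the event that the applicant has used the drug. P(H) = 0.246, so P(¬H) = 0.754. With E the 'positive' result, P(E|H) = 0.908 and P(E|¬H) = 0.009.
P(E) = 0.908·0.246 + 0.009·0.754 = 0.22337 + 0.0067860 = 0.23015.
By Bayes' theorem, P(H|E) = 0.22337 / 0.23015 = 0.971.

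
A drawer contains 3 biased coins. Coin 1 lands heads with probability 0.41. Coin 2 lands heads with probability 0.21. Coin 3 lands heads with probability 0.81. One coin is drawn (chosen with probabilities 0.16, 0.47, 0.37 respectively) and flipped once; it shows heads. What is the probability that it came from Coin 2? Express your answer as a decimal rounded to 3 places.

P(heads|C1) = 0.41; P(heads|C2) = 0.21; P(heads|C3) = 0.81.
Prior × likelihood for each source: 0.16·0.41=0.06560, 0.47·0.21=0.09870, 0.37·0.81=0.2997. Summing gives P(heads) = 0.46400.
P(Coin 2 | heads) = 0.09870 / 0.46400 = 0.213.

Posterior probability ≈ 0.213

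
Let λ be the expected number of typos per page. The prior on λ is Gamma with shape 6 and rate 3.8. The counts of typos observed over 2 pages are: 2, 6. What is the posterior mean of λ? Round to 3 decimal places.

The Poisson likelihood adds the total count to the shape and the number of exposure periods to the rate. Here ∑xᵢ = 8 and n = 2, so shape 6→14 and rate 3.8→5.8.
Posterior mean = shape/rate = 14/5.8 = 2.414.

Posterior mean ≈ 2.414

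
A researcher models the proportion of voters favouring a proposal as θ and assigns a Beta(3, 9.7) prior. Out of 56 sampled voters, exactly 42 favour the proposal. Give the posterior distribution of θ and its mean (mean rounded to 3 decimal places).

Observing 42 successes and 14 failures updates Beta(3, 9.7) by adding the success and failure counts to the two shape parameters: α = 3+42 = 45, β = 9.7+14 = 23.7.
E[θ | data] = 45/(45+23.7) = 0.655.

Posterior: Beta(45, 23.7); mean ≈ 0.655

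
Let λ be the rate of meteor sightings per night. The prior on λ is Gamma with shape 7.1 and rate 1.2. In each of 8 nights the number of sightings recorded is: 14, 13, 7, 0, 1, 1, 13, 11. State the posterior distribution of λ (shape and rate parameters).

Posterior: Gamma(shape=67.1, rate=9.2)

Total count ∑xᵢ = 60 over n = 8 nights.
Gamma is conjugate to the Poisson likelihood: posterior is Gamma(shape = 7.1+60 = 67.1, rate = 1.2+8 = 9.2).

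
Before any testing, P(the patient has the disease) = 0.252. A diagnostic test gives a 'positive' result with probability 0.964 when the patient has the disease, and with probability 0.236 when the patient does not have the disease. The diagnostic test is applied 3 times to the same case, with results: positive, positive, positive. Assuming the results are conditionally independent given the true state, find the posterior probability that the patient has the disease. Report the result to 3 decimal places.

With H the event that the patient has the disease, the joint likelihood of the observed sequence is P(data|H) = 0.964·0.964·0.964 = 0.89584 and P(data|¬H) = 0.236·0.236·0.236 = 0.013144.
Bayes: P(H|data) = 0.252·0.89584 / (0.252·0.89584 + 0.748·0.013144) = 0.22575/0.23558 = 0.9583.

Posterior P(H) ≈ 0.958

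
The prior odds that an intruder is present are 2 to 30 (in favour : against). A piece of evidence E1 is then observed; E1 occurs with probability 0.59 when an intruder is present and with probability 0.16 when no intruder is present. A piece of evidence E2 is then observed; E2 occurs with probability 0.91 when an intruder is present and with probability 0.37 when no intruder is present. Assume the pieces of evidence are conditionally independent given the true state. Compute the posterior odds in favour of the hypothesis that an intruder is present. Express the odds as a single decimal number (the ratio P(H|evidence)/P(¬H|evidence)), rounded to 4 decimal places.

Posterior odds ≈ 0.6046

Prior odds = 2/30 = 0.066667. In log-odds, ln(0.066667) = -2.7081.
Add log likelihood ratios: ln(3.6875) + ln(2.4595) = 2.2049.
Posterior log-odds = -0.50316, so posterior odds = exp(-0.50316) = 0.60462.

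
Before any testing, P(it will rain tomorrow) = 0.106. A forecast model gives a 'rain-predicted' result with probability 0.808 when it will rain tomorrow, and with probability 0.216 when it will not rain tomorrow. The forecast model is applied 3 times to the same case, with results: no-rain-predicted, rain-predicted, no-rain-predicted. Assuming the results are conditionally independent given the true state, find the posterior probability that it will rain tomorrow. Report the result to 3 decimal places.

Posterior P(H) ≈ 0.026

With H the event that it will rain tomorrow, the joint likelihood of the observed sequence is P(data|H) = 0.192·0.808·0.192 = 0.029786 and P(data|¬H) = 0.784·0.216·0.784 = 0.13277.
Bayes: P(H|data) = 0.106·0.029786 / (0.106·0.029786 + 0.894·0.13277) = 0.0031573/0.12185 = 0.0259.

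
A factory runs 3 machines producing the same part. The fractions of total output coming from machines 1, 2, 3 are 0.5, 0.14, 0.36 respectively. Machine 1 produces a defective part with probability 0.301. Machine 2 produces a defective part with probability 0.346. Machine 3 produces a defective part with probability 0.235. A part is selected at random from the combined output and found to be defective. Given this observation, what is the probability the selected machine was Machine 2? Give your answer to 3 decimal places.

Posterior probability ≈ 0.171

P(defective|M1) = 0.301; P(defective|M2) = 0.346; P(defective|M3) = 0.235.
Prior × likelihood for each source: 0.5·0.301=0.1505, 0.14·0.346=0.04844, 0.36·0.235=0.08460. Summing gives P(defective) = 0.28354.
P(Machine 2 | defective) = 0.04844 / 0.28354 = 0.171.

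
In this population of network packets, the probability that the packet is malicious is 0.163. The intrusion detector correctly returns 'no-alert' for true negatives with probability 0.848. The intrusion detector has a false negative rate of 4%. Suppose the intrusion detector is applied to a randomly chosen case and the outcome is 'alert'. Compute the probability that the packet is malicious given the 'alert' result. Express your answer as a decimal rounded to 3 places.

P(H | E) ≈ 0.552

Let H be the event that the packet is malicious. P(H) = 0.163, so P(¬H) = 0.837. With E the 'alert' result, P(E|H) = 0.96 and P(E|¬H) = 0.152.
P(E) = 0.96·0.163 + 0.152·0.837 = 0.15648 + 0.12722 = 0.28370.
By Bayes' theorem, P(H|E) = 0.15648 / 0.28370 = 0.552.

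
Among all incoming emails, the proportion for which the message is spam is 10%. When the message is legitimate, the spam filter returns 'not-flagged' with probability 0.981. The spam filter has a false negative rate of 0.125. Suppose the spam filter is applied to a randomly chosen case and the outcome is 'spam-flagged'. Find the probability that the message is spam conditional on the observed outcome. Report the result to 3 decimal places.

Write H for 'the message is spam'. Prior odds H:¬H = 0.1/0.9 = 0.11111. For the 'spam-flagged' outcome, the likelihood ratio is 0.875/0.019 = 46.053.
Posterior odds = 0.11111 × 46.053 = 5.1170, so P(H|E) = 5.1170/(1+5.1170) = 0.837.

P(H | E) ≈ 0.837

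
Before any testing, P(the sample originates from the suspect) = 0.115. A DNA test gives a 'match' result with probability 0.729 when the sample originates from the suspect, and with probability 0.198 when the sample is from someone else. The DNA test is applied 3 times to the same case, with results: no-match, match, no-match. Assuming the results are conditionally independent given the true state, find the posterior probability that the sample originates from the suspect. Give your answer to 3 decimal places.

Posterior P(H) ≈ 0.052

With H the event that the sample originates from the suspect, the joint likelihood of the observed sequence is P(data|H) = 0.271·0.729·0.271 = 0.053538 and P(data|¬H) = 0.802·0.198·0.802 = 0.12735.
Bayes: P(H|data) = 0.115·0.053538 / (0.115·0.053538 + 0.885·0.12735) = 0.0061569/0.11887 = 0.0518.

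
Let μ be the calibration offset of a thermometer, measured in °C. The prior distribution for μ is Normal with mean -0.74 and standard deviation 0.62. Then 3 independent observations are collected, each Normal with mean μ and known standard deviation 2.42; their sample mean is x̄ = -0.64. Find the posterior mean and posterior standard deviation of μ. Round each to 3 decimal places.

With known σ, the Normal prior is conjugate. Weight on the data is w = (n/σ²)/(n/σ² + 1/τ₀²) = 0.512260/(0.512260+2.60146) = 0.16452.
Posterior mean = w·x̄ + (1−w)·μ₀ = 0.16452·-0.64 + 0.83548·-0.74 = -0.724. Posterior variance = 1/(0.512260+2.60146) = 0.321160, so SD = 0.567.

Posterior mean ≈ -0.724; posterior SD ≈ 0.567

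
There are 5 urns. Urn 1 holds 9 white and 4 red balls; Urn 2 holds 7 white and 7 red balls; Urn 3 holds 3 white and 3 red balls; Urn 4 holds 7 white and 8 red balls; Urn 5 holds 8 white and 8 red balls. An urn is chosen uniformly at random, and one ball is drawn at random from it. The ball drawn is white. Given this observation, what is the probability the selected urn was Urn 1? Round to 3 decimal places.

P(white|Urn 1) = 0.6923; P(white|Urn 2) = 0.5; P(white|Urn 3) = 0.5; P(white|Urn 4) = 0.4667; P(white|Urn 5) = 0.5.
Prior × likelihood for each source: 0.2·0.6923=0.1385, 0.2·0.5=0.1000, 0.2·0.5=0.1000, 0.2·0.4667=0.09333, 0.2·0.5=0.1000. Summing gives P(white) = 0.53179.
P(Urn 1 | white) = 0.1385 / 0.53179 = 0.260.

Posterior probability ≈ 0.260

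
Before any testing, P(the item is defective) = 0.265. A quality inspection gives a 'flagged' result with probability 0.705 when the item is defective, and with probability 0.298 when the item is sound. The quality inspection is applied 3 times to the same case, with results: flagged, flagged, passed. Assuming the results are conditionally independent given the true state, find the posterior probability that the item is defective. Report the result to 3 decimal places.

With H the event that the item is defective, the joint likelihood of the observed sequence is P(data|H) = 0.705·0.705·0.295 = 0.14662 and P(data|¬H) = 0.298·0.298·0.702 = 0.062340.
Bayes: P(H|data) = 0.265·0.14662 / (0.265·0.14662 + 0.735·0.062340) = 0.038855/0.084675 = 0.4589.

Posterior P(H) ≈ 0.459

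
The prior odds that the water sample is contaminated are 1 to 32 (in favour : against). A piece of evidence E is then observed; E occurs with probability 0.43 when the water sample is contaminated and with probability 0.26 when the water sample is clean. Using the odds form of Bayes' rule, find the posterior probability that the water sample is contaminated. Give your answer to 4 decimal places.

Posterior probability ≈ 0.0491

Prior odds = 1/32 = 0.031250.
Likelihood ratio for E = 0.43/0.26 = 1.6538.
Posterior odds = prior odds × LR = 0.051683.
Posterior probability = odds/(1+odds) = 0.051683/1.0517 = 0.0491.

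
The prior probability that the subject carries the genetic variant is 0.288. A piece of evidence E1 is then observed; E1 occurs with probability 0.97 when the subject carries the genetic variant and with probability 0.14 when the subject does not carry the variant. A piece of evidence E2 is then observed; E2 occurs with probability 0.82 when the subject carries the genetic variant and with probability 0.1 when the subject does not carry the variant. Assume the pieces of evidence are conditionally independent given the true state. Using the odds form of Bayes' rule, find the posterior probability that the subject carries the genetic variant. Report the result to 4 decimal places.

Posterior probability ≈ 0.9583

Prior odds = 0.288/(1−0.288) = 0.40449.
Likelihood ratio for E1 = 0.97/0.14 = 6.9286.
Likelihood ratio for E2 = 0.82/0.1 = 8.2000.
Posterior odds = prior odds × LR₁ × LR₂ = 22.981.
Posterior probability = odds/(1+odds) = 22.981/23.981 = 0.9583.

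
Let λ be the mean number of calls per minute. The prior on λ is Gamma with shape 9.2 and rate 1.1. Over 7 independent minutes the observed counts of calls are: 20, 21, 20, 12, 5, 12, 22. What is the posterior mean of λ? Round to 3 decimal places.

The Poisson likelihood adds the total count to the shape and the number of exposure periods to the rate. Here ∑xᵢ = 112 and n = 7, so shape 9.2→121.2 and rate 1.1→8.1.
Posterior mean = shape/rate = 121.2/8.1 = 14.963.

Posterior mean ≈ 14.963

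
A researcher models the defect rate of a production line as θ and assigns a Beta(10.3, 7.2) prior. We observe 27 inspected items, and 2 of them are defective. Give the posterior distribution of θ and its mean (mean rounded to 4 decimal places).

The binomial likelihood is conjugate to the Beta prior: with 2 successes and 25 failures, the posterior is Beta(10.3+2, 7.2+25) = Beta(12.3, 32.2).
E[θ | data] = 12.3/(12.3+32.2) = 0.2764.

Posterior: Beta(12.3, 32.2); mean ≈ 0.2764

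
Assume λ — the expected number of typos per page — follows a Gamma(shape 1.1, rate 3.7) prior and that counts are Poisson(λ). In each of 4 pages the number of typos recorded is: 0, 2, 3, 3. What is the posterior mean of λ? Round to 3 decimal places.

Posterior mean ≈ 1.182

Total count ∑xᵢ = 8 over n = 4 pages.
Gamma is conjugate to the Poisson likelihood: posterior is Gamma(shape = 1.1+8 = 9.1, rate = 3.7+4 = 7.7).
E[λ | data] = 9.1/7.7 = 1.182.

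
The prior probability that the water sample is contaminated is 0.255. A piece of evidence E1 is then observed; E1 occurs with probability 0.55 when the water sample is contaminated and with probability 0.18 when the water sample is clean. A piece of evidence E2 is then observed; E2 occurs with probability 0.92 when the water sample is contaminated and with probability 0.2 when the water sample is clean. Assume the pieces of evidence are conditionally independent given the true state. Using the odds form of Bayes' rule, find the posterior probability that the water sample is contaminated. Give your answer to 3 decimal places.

Prior odds = 0.255/(1−0.255) = 0.34228. In log-odds, ln(0.34228) = -1.0721.
Add log likelihood ratios: ln(3.0556) + ln(4.6000) = 2.6430.
Posterior log-odds = 1.5709, so posterior odds = exp(1.5709) = 4.8110. Converting, P(H|E) = 4.8110/5.8110 = 0.828.

Posterior probability ≈ 0.828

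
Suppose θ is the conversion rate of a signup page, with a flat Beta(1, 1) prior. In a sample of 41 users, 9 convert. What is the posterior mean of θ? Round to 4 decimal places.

Observing 9 successes and 32 failures updates Beta(1, 1) by adding the success and failure counts to the two shape parameters: α = 1+9 = 10, β = 1+32 = 33.
E[θ | data] = 10/(10+33) = 0.2326.

Posterior mean ≈ 0.2326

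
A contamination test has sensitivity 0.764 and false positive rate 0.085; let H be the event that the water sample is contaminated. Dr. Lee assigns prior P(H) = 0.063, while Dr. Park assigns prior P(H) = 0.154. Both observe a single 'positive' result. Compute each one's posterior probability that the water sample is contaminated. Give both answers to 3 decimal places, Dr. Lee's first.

P('+'|H) = 0.764, P('+'|¬H) = 0.085.
Dr. Lee: numerator 0.764·0.063 = 0.048132; evidence = 0.048132+0.085·0.937 = 0.12778; posterior = 0.377.
Dr. Park: numerator 0.764·0.154 = 0.11766; evidence = 0.11766+0.085·0.846 = 0.18957; posterior = 0.621.

Dr. Lee: 0.377; Dr. Park: 0.621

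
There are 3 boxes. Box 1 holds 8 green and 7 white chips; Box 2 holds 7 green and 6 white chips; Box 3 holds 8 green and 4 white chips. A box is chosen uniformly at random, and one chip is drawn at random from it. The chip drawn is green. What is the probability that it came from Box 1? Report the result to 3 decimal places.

P(green|Box 1) = 0.5333; P(green|Box 2) = 0.5385; P(green|Box 3) = 0.6667.
Prior × likelihood for each source: 0.333333·0.5333=0.1778, 0.333333·0.5385=0.1795, 0.333333·0.6667=0.2222. Summing gives P(green) = 0.57949.
P(Box 1 | green) = 0.1778 / 0.57949 = 0.307.

Posterior probability ≈ 0.307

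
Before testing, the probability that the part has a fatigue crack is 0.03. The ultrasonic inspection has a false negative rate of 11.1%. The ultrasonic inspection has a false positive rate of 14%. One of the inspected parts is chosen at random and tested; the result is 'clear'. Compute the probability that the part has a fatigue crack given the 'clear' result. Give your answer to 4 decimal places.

Let H be the event that the part has a fatigue crack. P(H) = 0.03, so P(¬H) = 0.97. With E the 'clear' result, P(E|H) = 0.111 and P(E|¬H) = 0.86.
P(E) = 0.111·0.03 + 0.86·0.97 = 0.0033300 + 0.83420 = 0.83753.
By Bayes' theorem, P(H|E) = 0.0033300 / 0.83753 = 0.0040.

P(H | E) ≈ 0.0040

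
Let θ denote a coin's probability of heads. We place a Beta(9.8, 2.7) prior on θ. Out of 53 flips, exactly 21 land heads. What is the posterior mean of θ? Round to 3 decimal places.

Observing 21 successes and 32 failures updates Beta(9.8, 2.7) by adding the success and failure counts to the two shape parameters: α = 9.8+21 = 30.8, β = 2.7+32 = 34.7.
E[θ | data] = 30.8/(30.8+34.7) = 0.470.

Posterior mean ≈ 0.470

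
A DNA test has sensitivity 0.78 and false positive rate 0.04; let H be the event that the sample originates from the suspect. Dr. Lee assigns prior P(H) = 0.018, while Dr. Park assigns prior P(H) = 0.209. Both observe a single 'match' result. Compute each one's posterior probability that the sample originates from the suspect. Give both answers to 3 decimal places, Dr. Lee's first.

P('+'|H) = 0.78, P('+'|¬H) = 0.04.
Dr. Lee: numerator 0.78·0.018 = 0.014040; evidence = 0.014040+0.04·0.982 = 0.053320; posterior = 0.263.
Dr. Park: numerator 0.78·0.209 = 0.16302; evidence = 0.16302+0.04·0.791 = 0.19466; posterior = 0.837.

Dr. Lee: 0.263; Dr. Park: 0.837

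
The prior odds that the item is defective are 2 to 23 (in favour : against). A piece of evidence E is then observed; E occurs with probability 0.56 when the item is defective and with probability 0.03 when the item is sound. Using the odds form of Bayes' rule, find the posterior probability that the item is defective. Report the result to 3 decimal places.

Prior odds = 2/23 = 0.086957.
Likelihood ratio for E = 0.56/0.03 = 18.667.
Posterior odds = prior odds × LR = 1.6232.
Posterior probability = odds/(1+odds) = 1.6232/2.6232 = 0.619.

Posterior probability ≈ 0.619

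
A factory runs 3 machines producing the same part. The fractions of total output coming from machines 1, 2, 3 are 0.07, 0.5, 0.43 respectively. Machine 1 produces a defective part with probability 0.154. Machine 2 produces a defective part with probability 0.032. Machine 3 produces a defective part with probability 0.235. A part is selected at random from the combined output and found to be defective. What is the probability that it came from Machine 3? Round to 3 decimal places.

Posterior probability ≈ 0.791

P(defective|M1) = 0.154; P(defective|M2) = 0.032; P(defective|M3) = 0.235.
Prior × likelihood for each source: 0.07·0.154=0.01078, 0.5·0.032=0.01600, 0.43·0.235=0.1010. Summing gives P(defective) = 0.12783.
P(Machine 3 | defective) = 0.1010 / 0.12783 = 0.791.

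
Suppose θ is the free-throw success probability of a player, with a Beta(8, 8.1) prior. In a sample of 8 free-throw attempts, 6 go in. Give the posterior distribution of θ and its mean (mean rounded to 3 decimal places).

Posterior: Beta(14, 10.1); mean ≈ 0.581

Observing 6 successes and 2 failures updates Beta(8, 8.1) by adding the success and failure counts to the two shape parameters: α = 8+6 = 14, β = 8.1+2 = 10.1.
Posterior mean = α/(α+β) = 14/24.1 = 0.581.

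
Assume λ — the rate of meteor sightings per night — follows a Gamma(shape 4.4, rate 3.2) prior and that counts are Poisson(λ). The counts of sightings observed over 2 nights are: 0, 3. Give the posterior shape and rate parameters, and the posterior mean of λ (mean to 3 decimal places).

The Poisson likelihood adds the total count to the shape and the number of exposure periods to the rate. Here ∑xᵢ = 3 and n = 2, so shape 4.4→7.4 and rate 3.2→5.2.
E[λ | data] = 7.4/5.2 = 1.423.

Posterior: Gamma(shape=7.4, rate=5.2); mean ≈ 1.423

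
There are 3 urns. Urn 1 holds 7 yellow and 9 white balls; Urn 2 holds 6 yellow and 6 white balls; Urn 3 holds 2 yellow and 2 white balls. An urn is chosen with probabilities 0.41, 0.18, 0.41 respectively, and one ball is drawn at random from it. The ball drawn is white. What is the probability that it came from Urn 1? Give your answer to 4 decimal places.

Tabulate prior·likelihood by source: [1] prior 0.41, lik 0.5625, product 0.2306; [2] prior 0.18, lik 0.5, product 0.09000; [3] prior 0.41, lik 0.5, product 0.2050.
Normalizing constant = 0.52563; the posterior for Urn 1 is its product over the sum, 0.2306/0.52563 = 0.4388.

Posterior probability ≈ 0.4388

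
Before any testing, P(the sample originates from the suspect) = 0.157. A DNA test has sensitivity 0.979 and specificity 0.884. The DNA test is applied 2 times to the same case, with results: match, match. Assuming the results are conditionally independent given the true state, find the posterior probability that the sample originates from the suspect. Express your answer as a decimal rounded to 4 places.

Posterior P(H) ≈ 0.9299

With H the event that the sample originates from the suspect, the joint likelihood of the observed sequence is P(data|H) = 0.979·0.979 = 0.95844 and P(data|¬H) = 0.116·0.116 = 0.013456.
Bayes: P(H|data) = 0.157·0.95844 / (0.157·0.95844 + 0.843·0.013456) = 0.15048/0.16182 = 0.9299.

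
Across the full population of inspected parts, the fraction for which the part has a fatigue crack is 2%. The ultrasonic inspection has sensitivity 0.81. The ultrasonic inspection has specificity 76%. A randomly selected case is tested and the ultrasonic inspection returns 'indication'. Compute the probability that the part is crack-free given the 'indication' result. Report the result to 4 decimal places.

Let H be the event that the part has a fatigue crack. P(H) = 0.02, so P(¬H) = 0.98. With E the 'indication' result, P(E|H) = 0.81 and P(E|¬H) = 0.24.
P(E) = 0.81·0.02 + 0.24·0.98 = 0.016200 + 0.23520 = 0.25140.
By Bayes' theorem, P(H|E) = 0.016200 / 0.25140 = 0.0644. Hence P(¬H|E) = 1 − 0.0644 = 0.9356.

P(¬H | E) ≈ 0.9356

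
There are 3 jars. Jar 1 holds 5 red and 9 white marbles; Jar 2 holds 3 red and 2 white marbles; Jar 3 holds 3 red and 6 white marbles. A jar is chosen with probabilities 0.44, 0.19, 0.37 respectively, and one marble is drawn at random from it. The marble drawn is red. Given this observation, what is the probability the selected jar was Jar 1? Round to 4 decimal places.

Posterior probability ≈ 0.3984

Tabulate prior·likelihood by source: [1] prior 0.44, lik 0.3571, product 0.1571; [2] prior 0.19, lik 0.6, product 0.1140; [3] prior 0.37, lik 0.3333, product 0.1233.
Normalizing constant = 0.39448; the posterior for Jar 1 is its product over the sum, 0.1571/0.39448 = 0.3984.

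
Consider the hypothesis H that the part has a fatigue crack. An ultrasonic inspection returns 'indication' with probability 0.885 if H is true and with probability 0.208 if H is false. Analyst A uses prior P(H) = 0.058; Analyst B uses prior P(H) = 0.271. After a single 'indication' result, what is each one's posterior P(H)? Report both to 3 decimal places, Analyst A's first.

The likelihood ratio for an 'indication' result is 0.885/0.208 = 4.2548.
Analyst A: prior odds 0.058/0.942 = 0.061571; posterior odds 0.26197; posterior probability 0.208.
Analyst B: prior odds 0.271/0.729 = 0.37174; posterior odds 1.5817; posterior probability 0.613.

Analyst A: 0.208; Analyst B: 0.613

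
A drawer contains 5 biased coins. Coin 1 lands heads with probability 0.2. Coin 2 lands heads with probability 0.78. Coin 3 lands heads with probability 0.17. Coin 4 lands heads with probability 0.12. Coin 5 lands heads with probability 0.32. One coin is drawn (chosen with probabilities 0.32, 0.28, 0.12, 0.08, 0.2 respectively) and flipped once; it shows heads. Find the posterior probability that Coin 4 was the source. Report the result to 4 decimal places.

Posterior probability ≈ 0.0255

P(heads|C1) = 0.2; P(heads|C2) = 0.78; P(heads|C3) = 0.17; P(heads|C4) = 0.12; P(heads|C5) = 0.32.
Prior × likelihood for each source: 0.32·0.2=0.06400, 0.28·0.78=0.2184, 0.12·0.17=0.02040, 0.08·0.12=0.009600, 0.2·0.32=0.06400. Summing gives P(heads) = 0.37640.
P(Coin 4 | heads) = 0.009600 / 0.37640 = 0.0255.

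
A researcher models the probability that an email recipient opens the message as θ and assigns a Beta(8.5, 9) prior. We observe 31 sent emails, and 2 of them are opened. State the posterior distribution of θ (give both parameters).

Observing 2 successes and 29 failures updates Beta(8.5, 9) by adding the success and failure counts to the two shape parameters: α = 8.5+2 = 10.5, β = 9+29 = 38.

Posterior: Beta(10.5, 38)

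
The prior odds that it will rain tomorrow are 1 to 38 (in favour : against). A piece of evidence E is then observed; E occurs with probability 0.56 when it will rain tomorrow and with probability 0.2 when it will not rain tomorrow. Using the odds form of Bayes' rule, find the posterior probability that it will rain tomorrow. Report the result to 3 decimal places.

Prior odds = 1/38 = 0.026316. In log-odds, ln(0.026316) = -3.6376.
Add log likelihood ratio: ln(2.8000) = 1.0296.
Posterior log-odds = -2.6080, so posterior odds = exp(-2.6080) = 0.073684. Converting, P(H|E) = 0.073684/1.0737 = 0.069.

Posterior probability ≈ 0.069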